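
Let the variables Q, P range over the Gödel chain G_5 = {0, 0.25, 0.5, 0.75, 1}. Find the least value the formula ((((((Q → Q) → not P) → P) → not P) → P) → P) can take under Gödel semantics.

The minimum is attained at Q = 0, P = 0.25:
  (Q → Q): 0 ≤ 0, so result = 1
  not P: Gödel ¬ of 0.25 = 0 (operand ≠ 0)
  ((Q → Q) → not P): 1 > 0, so result = 0
  (((Q → Q) → not P) → P): 0 ≤ 0.25, so result = 1
  not P: Gödel ¬ of 0.25 = 0 (operand ≠ 0)
  ((((Q → Q) → not P) → P) → not P): 1 > 0, so result = 0
  (((((Q → Q) → not P) → P) → not P) → P): 0 ≤ 0.25, so result = 1
  ((((((Q → Q) → not P) → P) → not P) → P) → P): 1 > 0.25, so result = 0.25
Checking all 25 assignments confirms none give a value below 0.25.

0.25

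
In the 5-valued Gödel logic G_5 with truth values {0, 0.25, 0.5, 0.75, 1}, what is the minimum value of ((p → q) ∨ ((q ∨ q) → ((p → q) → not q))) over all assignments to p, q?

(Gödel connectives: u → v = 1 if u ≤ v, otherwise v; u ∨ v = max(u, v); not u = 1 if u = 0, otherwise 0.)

The minimum is attained at p = 0.5, q = 0.25:
  (p → q): 0.5 > 0.25, so result = 0.25
  (q ∨ q) = max(0.25, 0.25) = 0.25
  (p → q): 0.5 > 0.25, so result = 0.25
  not q: Gödel ¬ of 0.25 = 0 (operand ≠ 0)
  ((p → q) → not q): 0.25 > 0, so result = 0
  ((q ∨ q) → ((p → q) → not q)): 0.25 > 0, so result = 0
  ((p → q) ∨ ((q ∨ q) → ((p → q) → not q))) = max(0.25, 0) = 0.25
Checking all 25 assignments confirms none give a value below 0.25.

0.25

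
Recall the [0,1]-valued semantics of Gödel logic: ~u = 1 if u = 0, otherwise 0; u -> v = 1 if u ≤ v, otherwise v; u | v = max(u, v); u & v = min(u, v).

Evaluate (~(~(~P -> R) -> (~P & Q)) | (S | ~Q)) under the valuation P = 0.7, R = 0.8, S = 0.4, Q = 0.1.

0.40

~P: Gödel ¬ of 0.7 = 0 (operand ≠ 0)
(~P -> R): 0 ≤ 0.8, so result = 1
~(~P -> R): Gödel ¬ of 1 = 0 (operand ≠ 0)
~P: Gödel ¬ of 0.7 = 0 (operand ≠ 0)
(~P & Q) = min(0, 0.1) = 0
(~(~P -> R) -> (~P & Q)): 0 ≤ 0, so result = 1
~(~(~P -> R) -> (~P & Q)): Gödel ¬ of 1 = 0 (operand ≠ 0)
~Q: Gödel ¬ of 0.1 = 0 (operand ≠ 0)
(S | ~Q) = max(0.4, 0) = 0.4
(~(~(~P -> R) -> (~P & Q)) | (S | ~Q)) = max(0, 0.4) = 0.4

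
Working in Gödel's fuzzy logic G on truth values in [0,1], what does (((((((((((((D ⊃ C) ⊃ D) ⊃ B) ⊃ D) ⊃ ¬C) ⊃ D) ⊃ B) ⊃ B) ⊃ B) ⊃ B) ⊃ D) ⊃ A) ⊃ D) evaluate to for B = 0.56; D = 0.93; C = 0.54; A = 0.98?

0.93

(D ⊃ C): 0.93 > 0.54, so result = 0.54
((D ⊃ C) ⊃ D): 0.54 ≤ 0.93, so result = 1
(((D ⊃ C) ⊃ D) ⊃ B): 1 > 0.56, so result = 0.56
((((D ⊃ C) ⊃ D) ⊃ B) ⊃ D): 0.56 ≤ 0.93, so result = 1
¬C: Gödel ¬ of 0.54 = 0 (operand ≠ 0)
(((((D ⊃ C) ⊃ D) ⊃ B) ⊃ D) ⊃ ¬C): 1 > 0, so result = 0
((((((D ⊃ C) ⊃ D) ⊃ B) ⊃ D) ⊃ ¬C) ⊃ D): 0 ≤ 0.93, so result = 1
(((((((D ⊃ C) ⊃ D) ⊃ B) ⊃ D) ⊃ ¬C) ⊃ D) ⊃ B): 1 > 0.56, so result = 0.56
((((((((D ⊃ C) ⊃ D) ⊃ B) ⊃ D) ⊃ ¬C) ⊃ D) ⊃ B) ⊃ B): 0.56 ≤ 0.56, so result = 1
(((((((((D ⊃ C) ⊃ D) ⊃ B) ⊃ D) ⊃ ¬C) ⊃ D) ⊃ B) ⊃ B) ⊃ B): 1 > 0.56, so result = 0.56
((((((((((D ⊃ C) ⊃ D) ⊃ B) ⊃ D) ⊃ ¬C) ⊃ D) ⊃ B) ⊃ B) ⊃ B) ⊃ B): 0.56 ≤ 0.56, so result = 1
(((((((((((D ⊃ C) ⊃ D) ⊃ B) ⊃ D) ⊃ ¬C) ⊃ D) ⊃ B) ⊃ B) ⊃ B) ⊃ B) ⊃ D): 1 > 0.93, so result = 0.93
((((((((((((D ⊃ C) ⊃ D) ⊃ B) ⊃ D) ⊃ ¬C) ⊃ D) ⊃ B) ⊃ B) ⊃ B) ⊃ B) ⊃ D) ⊃ A): 0.93 ≤ 0.98, so result = 1
(((((((((((((D ⊃ C) ⊃ D) ⊃ B) ⊃ D) ⊃ ¬C) ⊃ D) ⊃ B) ⊃ B) ⊃ B) ⊃ B) ⊃ D) ⊃ A) ⊃ D): 1 > 0.93, so result = 0.93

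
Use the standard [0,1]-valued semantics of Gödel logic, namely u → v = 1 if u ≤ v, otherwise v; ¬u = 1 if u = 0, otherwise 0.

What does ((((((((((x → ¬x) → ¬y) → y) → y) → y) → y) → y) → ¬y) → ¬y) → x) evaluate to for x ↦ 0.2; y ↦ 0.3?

¬x: Gödel ¬ of 0.2 = 0 (operand ≠ 0)
(x → ¬x): 0.2 > 0, so result = 0
¬y: Gödel ¬ of 0.3 = 0 (operand ≠ 0)
((x → ¬x) → ¬y): 0 ≤ 0, so result = 1
(((x → ¬x) → ¬y) → y): 1 > 0.3, so result = 0.3
((((x → ¬x) → ¬y) → y) → y): 0.3 ≤ 0.3, so result = 1
(((((x → ¬x) → ¬y) → y) → y) → y): 1 > 0.3, so result = 0.3
((((((x → ¬x) → ¬y) → y) → y) → y) → y): 0.3 ≤ 0.3, so result = 1
(((((((x → ¬x) → ¬y) → y) → y) → y) → y) → y): 1 > 0.3, so result = 0.3
¬y: Gödel ¬ of 0.3 = 0 (operand ≠ 0)
((((((((x → ¬x) → ¬y) → y) → y) → y) → y) → y) → ¬y): 0.3 > 0, so result = 0
¬y: Gödel ¬ of 0.3 = 0 (operand ≠ 0)
(((((((((x → ¬x) → ¬y) → y) → y) → y) → y) → y) → ¬y) → ¬y): 0 ≤ 0, so result = 1
((((((((((x → ¬x) → ¬y) → y) → y) → y) → y) → y) → ¬y) → ¬y) → x): 1 > 0.2, so result = 0.2

0.20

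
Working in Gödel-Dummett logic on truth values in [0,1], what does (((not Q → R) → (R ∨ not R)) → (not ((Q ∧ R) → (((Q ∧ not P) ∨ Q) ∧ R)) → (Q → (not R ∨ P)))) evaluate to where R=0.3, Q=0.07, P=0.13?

not Q: Gödel ¬ of 0.07 = 0 (operand ≠ 0)
(not Q → R): 0 ≤ 0.3, so result = 1
not R: Gödel ¬ of 0.3 = 0 (operand ≠ 0)
(R ∨ not R) = max(0.3, 0) = 0.3
((not Q → R) → (R ∨ not R)): 1 > 0.3, so result = 0.3
(Q ∧ R) = min(0.07, 0.3) = 0.07
not P: Gödel ¬ of 0.13 = 0 (operand ≠ 0)
(Q ∧ not P) = min(0.07, 0) = 0
((Q ∧ not P) ∨ Q) = max(0, 0.07) = 0.07
(((Q ∧ not P) ∨ Q) ∧ R) = min(0.07, 0.3) = 0.07
((Q ∧ R) → (((Q ∧ not P) ∨ Q) ∧ R)): 0.07 ≤ 0.07, so result = 1
not ((Q ∧ R) → (((Q ∧ not P) ∨ Q) ∧ R)): Gödel ¬ of 1 = 0 (operand ≠ 0)
not R: Gödel ¬ of 0.3 = 0 (operand ≠ 0)
(not R ∨ P) = max(0, 0.13) = 0.13
(Q → (not R ∨ P)): 0.07 ≤ 0.13, so result = 1
(not ((Q ∧ R) → (((Q ∧ not P) ∨ Q) ∧ R)) → (Q → (not R ∨ P))): 0 ≤ 1, so result = 1
(((not Q → R) → (R ∨ not R)) → (not ((Q ∧ R) → (((Q ∧ not P) ∨ Q) ∧ R)) → (Q → (not R ∨ P)))): 0.3 ≤ 1, so result = 1

1.00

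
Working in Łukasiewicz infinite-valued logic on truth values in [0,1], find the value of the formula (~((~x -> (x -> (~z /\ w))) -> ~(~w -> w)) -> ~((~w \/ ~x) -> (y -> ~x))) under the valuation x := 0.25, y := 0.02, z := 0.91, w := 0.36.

0.28

~x: Łukasiewicz ¬ gives 1 − 0.25 = 0.75
~z: Łukasiewicz ¬ gives 1 − 0.91 = 0.09
(~z /\ w) = min(0.09, 0.36) = 0.09
(x -> (~z /\ w)): min(1, 1 − 0.25 + 0.09) = 0.84
(~x -> (x -> (~z /\ w))): min(1, 1 − 0.75 + 0.84) = 1
~w: Łukasiewicz ¬ gives 1 − 0.36 = 0.64
(~w -> w): min(1, 1 − 0.64 + 0.36) = 0.72
~(~w -> w): Łukasiewicz ¬ gives 1 − 0.72 = 0.28
((~x -> (x -> (~z /\ w))) -> ~(~w -> w)): min(1, 1 − 1 + 0.28) = 0.28
~((~x -> (x -> (~z /\ w))) -> ~(~w -> w)): Łukasiewicz ¬ gives 1 − 0.28 = 0.72
~w: Łukasiewicz ¬ gives 1 − 0.36 = 0.64
~x: Łukasiewicz ¬ gives 1 − 0.25 = 0.75
(~w \/ ~x) = max(0.64, 0.75) = 0.75
~x: Łukasiewicz ¬ gives 1 − 0.25 = 0.75
(y -> ~x): min(1, 1 − 0.02 + 0.75) = 1
((~w \/ ~x) -> (y -> ~x)): min(1, 1 − 0.75 + 1) = 1
~((~w \/ ~x) -> (y -> ~x)): Łukasiewicz ¬ gives 1 − 1 = 0
(~((~x -> (x -> (~z /\ w))) -> ~(~w -> w)) -> ~((~w \/ ~x) -> (y -> ~x))): min(1, 1 − 0.72 + 0) = 0.28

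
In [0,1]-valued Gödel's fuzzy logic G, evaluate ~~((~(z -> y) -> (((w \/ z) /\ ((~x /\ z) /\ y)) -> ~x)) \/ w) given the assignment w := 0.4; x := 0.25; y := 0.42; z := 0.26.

(z -> y): 0.26 ≤ 0.42, so result = 1
~(z -> y): Gödel ¬ of 1 = 0 (operand ≠ 0)
(w \/ z) = max(0.4, 0.26) = 0.4
~x: Gödel ¬ of 0.25 = 0 (operand ≠ 0)
(~x /\ z) = min(0, 0.26) = 0
((~x /\ z) /\ y) = min(0, 0.42) = 0
((w \/ z) /\ ((~x /\ z) /\ y)) = min(0.4, 0) = 0
~x: Gödel ¬ of 0.25 = 0 (operand ≠ 0)
(((w \/ z) /\ ((~x /\ z) /\ y)) -> ~x): 0 ≤ 0, so result = 1
(~(z -> y) -> (((w \/ z) /\ ((~x /\ z) /\ y)) -> ~x)): 0 ≤ 1, so result = 1
((~(z -> y) -> (((w \/ z) /\ ((~x /\ z) /\ y)) -> ~x)) \/ w) = max(1, 0.4) = 1
~((~(z -> y) -> (((w \/ z) /\ ((~x /\ z) /\ y)) -> ~x)) \/ w): Gödel ¬ of 1 = 0 (operand ≠ 0)
~~((~(z -> y) -> (((w \/ z) /\ ((~x /\ z) /\ y)) -> ~x)) \/ w): Gödel ¬ of 0 = 1 (operand is 0)

1.00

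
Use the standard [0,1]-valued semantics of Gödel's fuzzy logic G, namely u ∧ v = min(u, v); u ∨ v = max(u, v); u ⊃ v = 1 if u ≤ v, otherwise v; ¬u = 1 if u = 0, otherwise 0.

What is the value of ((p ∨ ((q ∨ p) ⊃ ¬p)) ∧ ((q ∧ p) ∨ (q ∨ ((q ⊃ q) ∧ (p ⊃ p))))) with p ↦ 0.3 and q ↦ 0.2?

(q ∨ p) = max(0.2, 0.3) = 0.3
¬p: Gödel ¬ of 0.3 = 0 (operand ≠ 0)
((q ∨ p) ⊃ ¬p): 0.3 > 0, so result = 0
(p ∨ ((q ∨ p) ⊃ ¬p)) = max(0.3, 0) = 0.3
(q ∧ p) = min(0.2, 0.3) = 0.2
(q ⊃ q): 0.2 ≤ 0.2, so result = 1
(p ⊃ p): 0.3 ≤ 0.3, so result = 1
((q ⊃ q) ∧ (p ⊃ p)) = min(1, 1) = 1
(q ∨ ((q ⊃ q) ∧ (p ⊃ p))) = max(0.2, 1) = 1
((q ∧ p) ∨ (q ∨ ((q ⊃ q) ∧ (p ⊃ p)))) = max(0.2, 1) = 1
((p ∨ ((q ∨ p) ⊃ ¬p)) ∧ ((q ∧ p) ∨ (q ∨ ((q ⊃ q) ∧ (p ⊃ p))))) = min(0.3, 1) = 0.3

0.30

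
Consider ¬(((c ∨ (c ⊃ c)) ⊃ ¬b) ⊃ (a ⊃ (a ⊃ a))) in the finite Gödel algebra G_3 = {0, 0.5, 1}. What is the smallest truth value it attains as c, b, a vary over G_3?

0.00

The minimum is attained at c = 0, b = 0, a = 0:
  (c ⊃ c): 0 ≤ 0, so result = 1
  (c ∨ (c ⊃ c)) = max(0, 1) = 1
  ¬b: Gödel ¬ of 0 = 1 (operand is 0)
  ((c ∨ (c ⊃ c)) ⊃ ¬b): 1 ≤ 1, so result = 1
  (a ⊃ a): 0 ≤ 0, so result = 1
  (a ⊃ (a ⊃ a)): 0 ≤ 1, so result = 1
  (((c ∨ (c ⊃ c)) ⊃ ¬b) ⊃ (a ⊃ (a ⊃ a))): 1 ≤ 1, so result = 1
  ¬(((c ∨ (c ⊃ c)) ⊃ ¬b) ⊃ (a ⊃ (a ⊃ a))): Gödel ¬ of 1 = 0 (operand ≠ 0)
Checking all 27 assignments confirms none give a value below 0.00.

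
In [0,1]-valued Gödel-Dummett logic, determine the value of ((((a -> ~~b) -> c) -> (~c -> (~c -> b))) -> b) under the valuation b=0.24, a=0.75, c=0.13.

~b: Gödel ¬ of 0.24 = 0 (operand ≠ 0)
~~b: Gödel ¬ of 0 = 1 (operand is 0)
(a -> ~~b): 0.75 ≤ 1, so result = 1
((a -> ~~b) -> c): 1 > 0.13, so result = 0.13
~c: Gödel ¬ of 0.13 = 0 (operand ≠ 0)
~c: Gödel ¬ of 0.13 = 0 (operand ≠ 0)
(~c -> b): 0 ≤ 0.24, so result = 1
(~c -> (~c -> b)): 0 ≤ 1, so result = 1
(((a -> ~~b) -> c) -> (~c -> (~c -> b))): 0.13 ≤ 1, so result = 1
((((a -> ~~b) -> c) -> (~c -> (~c -> b))) -> b): 1 > 0.24, so result = 0.24

0.24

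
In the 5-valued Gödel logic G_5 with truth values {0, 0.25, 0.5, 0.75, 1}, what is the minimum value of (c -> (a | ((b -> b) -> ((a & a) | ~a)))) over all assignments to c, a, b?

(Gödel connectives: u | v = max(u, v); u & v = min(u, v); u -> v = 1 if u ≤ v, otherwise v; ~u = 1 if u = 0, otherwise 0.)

The minimum is attained at c = 0.5, a = 0.25, b = 0:
  (b -> b): 0 ≤ 0, so result = 1
  (a & a) = min(0.25, 0.25) = 0.25
  ~a: Gödel ¬ of 0.25 = 0 (operand ≠ 0)
  ((a & a) | ~a) = max(0.25, 0) = 0.25
  ((b -> b) -> ((a & a) | ~a)): 1 > 0.25, so result = 0.25
  (a | ((b -> b) -> ((a & a) | ~a))) = max(0.25, 0.25) = 0.25
  (c -> (a | ((b -> b) -> ((a & a) | ~a)))): 0.5 > 0.25, so result = 0.25
Checking all 125 assignments confirms none give a value below 0.25.

0.25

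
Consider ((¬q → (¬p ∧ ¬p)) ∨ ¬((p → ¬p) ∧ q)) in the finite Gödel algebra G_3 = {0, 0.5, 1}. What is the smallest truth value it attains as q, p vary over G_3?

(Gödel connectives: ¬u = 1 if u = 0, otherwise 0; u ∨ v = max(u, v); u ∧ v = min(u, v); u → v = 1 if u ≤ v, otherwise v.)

Every assignment gives 1. For instance at q = 0, p = 0:
  ¬q: Gödel ¬ of 0 = 1 (operand is 0)
  ¬p: Gödel ¬ of 0 = 1 (operand is 0)
  ¬p: Gödel ¬ of 0 = 1 (operand is 0)
  (¬p ∧ ¬p) = min(1, 1) = 1
  (¬q → (¬p ∧ ¬p)): 1 ≤ 1, so result = 1
  ¬p: Gödel ¬ of 0 = 1 (operand is 0)
  (p → ¬p): 0 ≤ 1, so result = 1
  ((p → ¬p) ∧ q) = min(1, 0) = 0
  ¬((p → ¬p) ∧ q): Gödel ¬ of 0 = 1 (operand is 0)
  ((¬q → (¬p ∧ ¬p)) ∨ ¬((p → ¬p) ∧ q)) = max(1, 1) = 1
All 9 assignments give value 1 — the formula is a G_3-tautology.

1.00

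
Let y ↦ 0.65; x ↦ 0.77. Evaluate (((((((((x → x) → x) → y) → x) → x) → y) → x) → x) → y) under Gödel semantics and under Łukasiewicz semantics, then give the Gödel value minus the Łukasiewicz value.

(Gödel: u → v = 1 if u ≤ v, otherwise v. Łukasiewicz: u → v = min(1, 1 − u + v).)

-0.23

Gödel evaluation:
  (x → x): 0.77 ≤ 0.77, so result = 1
  ((x → x) → x): 1 > 0.77, so result = 0.77
  (((x → x) → x) → y): 0.77 > 0.65, so result = 0.65
  ((((x → x) → x) → y) → x): 0.65 ≤ 0.77, so result = 1
  (((((x → x) → x) → y) → x) → x): 1 > 0.77, so result = 0.77
  ((((((x → x) → x) → y) → x) → x) → y): 0.77 > 0.65, so result = 0.65
  (((((((x → x) → x) → y) → x) → x) → y) → x): 0.65 ≤ 0.77, so result = 1
  ((((((((x → x) → x) → y) → x) → x) → y) → x) → x): 1 > 0.77, so result = 0.77
  (((((((((x → x) → x) → y) → x) → x) → y) → x) → x) → y): 0.77 > 0.65, so result = 0.65
  Gödel value = 0.65
Łukasiewicz evaluation:
  (x → x): min(1, 1 − 0.77 + 0.77) = 1
  ((x → x) → x): min(1, 1 − 1 + 0.77) = 0.77
  (((x → x) → x) → y): min(1, 1 − 0.77 + 0.65) = 0.88
  ((((x → x) → x) → y) → x): min(1, 1 − 0.88 + 0.77) = 0.89
  (((((x → x) → x) → y) → x) → x): min(1, 1 − 0.89 + 0.77) = 0.88
  ((((((x → x) → x) → y) → x) → x) → y): min(1, 1 − 0.88 + 0.65) = 0.77
  (((((((x → x) → x) → y) → x) → x) → y) → x): min(1, 1 − 0.77 + 0.77) = 1
  ((((((((x → x) → x) → y) → x) → x) → y) → x) → x): min(1, 1 − 1 + 0.77) = 0.77
  (((((((((x → x) → x) → y) → x) → x) → y) → x) → x) → y): min(1, 1 − 0.77 + 0.65) = 0.88
  Łukasiewicz value = 0.88
Difference: 0.65 − 0.88 = -0.23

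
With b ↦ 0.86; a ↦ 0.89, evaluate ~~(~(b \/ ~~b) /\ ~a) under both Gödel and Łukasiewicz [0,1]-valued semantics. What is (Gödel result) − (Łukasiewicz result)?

-0.11

Gödel evaluation:
  ~b: Gödel ¬ of 0.86 = 0 (operand ≠ 0)
  ~~b: Gödel ¬ of 0 = 1 (operand is 0)
  (b \/ ~~b) = max(0.86, 1) = 1
  ~(b \/ ~~b): Gödel ¬ of 1 = 0 (operand ≠ 0)
  ~a: Gödel ¬ of 0.89 = 0 (operand ≠ 0)
  (~(b \/ ~~b) /\ ~a) = min(0, 0) = 0
  ~(~(b \/ ~~b) /\ ~a): Gödel ¬ of 0 = 1 (operand is 0)
  ~~(~(b \/ ~~b) /\ ~a): Gödel ¬ of 1 = 0 (operand ≠ 0)
  Gödel value = 0
Łukasiewicz evaluation:
  ~b: Łukasiewicz ¬ gives 1 − 0.86 = 0.14
  ~~b: Łukasiewicz ¬ gives 1 − 0.14 = 0.86
  (b \/ ~~b) = max(0.86, 0.86) = 0.86
  ~(b \/ ~~b): Łukasiewicz ¬ gives 1 − 0.86 = 0.14
  ~a: Łukasiewicz ¬ gives 1 − 0.89 = 0.11
  (~(b \/ ~~b) /\ ~a) = min(0.14, 0.11) = 0.11
  ~(~(b \/ ~~b) /\ ~a): Łukasiewicz ¬ gives 1 − 0.11 = 0.89
  ~~(~(b \/ ~~b) /\ ~a): Łukasiewicz ¬ gives 1 − 0.89 = 0.11
  Łukasiewicz value = 0.11
Difference: 0 − 0.11 = -0.11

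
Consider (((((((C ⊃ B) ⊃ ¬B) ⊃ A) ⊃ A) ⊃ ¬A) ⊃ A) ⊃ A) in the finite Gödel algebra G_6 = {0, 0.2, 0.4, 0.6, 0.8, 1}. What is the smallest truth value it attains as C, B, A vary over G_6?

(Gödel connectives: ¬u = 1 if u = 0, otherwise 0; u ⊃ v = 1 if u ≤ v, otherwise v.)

The minimum is attained at C = 0, B = 0, A = 0.2:
  (C ⊃ B): 0 ≤ 0, so result = 1
  ¬B: Gödel ¬ of 0 = 1 (operand is 0)
  ((C ⊃ B) ⊃ ¬B): 1 ≤ 1, so result = 1
  (((C ⊃ B) ⊃ ¬B) ⊃ A): 1 > 0.2, so result = 0.2
  ((((C ⊃ B) ⊃ ¬B) ⊃ A) ⊃ A): 0.2 ≤ 0.2, so result = 1
  ¬A: Gödel ¬ of 0.2 = 0 (operand ≠ 0)
  (((((C ⊃ B) ⊃ ¬B) ⊃ A) ⊃ A) ⊃ ¬A): 1 > 0, so result = 0
  ((((((C ⊃ B) ⊃ ¬B) ⊃ A) ⊃ A) ⊃ ¬A) ⊃ A): 0 ≤ 0.2, so result = 1
  (((((((C ⊃ B) ⊃ ¬B) ⊃ A) ⊃ A) ⊃ ¬A) ⊃ A) ⊃ A): 1 > 0.2, so result = 0.2
Checking all 216 assignments confirms none give a value below 0.20.

0.20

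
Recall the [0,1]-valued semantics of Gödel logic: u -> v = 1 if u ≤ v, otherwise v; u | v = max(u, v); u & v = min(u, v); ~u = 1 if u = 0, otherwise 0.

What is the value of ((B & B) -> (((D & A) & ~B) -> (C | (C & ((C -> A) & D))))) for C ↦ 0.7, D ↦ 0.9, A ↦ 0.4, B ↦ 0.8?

(B & B) = min(0.8, 0.8) = 0.8
(D & A) = min(0.9, 0.4) = 0.4
~B: Gödel ¬ of 0.8 = 0 (operand ≠ 0)
((D & A) & ~B) = min(0.4, 0) = 0
(C -> A): 0.7 > 0.4, so result = 0.4
((C -> A) & D) = min(0.4, 0.9) = 0.4
(C & ((C -> A) & D)) = min(0.7, 0.4) = 0.4
(C | (C & ((C -> A) & D))) = max(0.7, 0.4) = 0.7
(((D & A) & ~B) -> (C | (C & ((C -> A) & D)))): 0 ≤ 0.7, so result = 1
((B & B) -> (((D & A) & ~B) -> (C | (C & ((C -> A) & D))))): 0.8 ≤ 1, so result = 1

1.00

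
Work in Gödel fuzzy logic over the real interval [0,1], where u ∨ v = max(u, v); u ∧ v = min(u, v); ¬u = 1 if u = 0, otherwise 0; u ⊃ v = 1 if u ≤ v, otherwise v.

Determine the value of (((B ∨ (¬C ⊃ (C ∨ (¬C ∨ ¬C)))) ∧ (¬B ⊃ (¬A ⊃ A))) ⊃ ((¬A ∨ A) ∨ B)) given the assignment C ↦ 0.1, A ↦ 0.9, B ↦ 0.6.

¬C: Gödel ¬ of 0.1 = 0 (operand ≠ 0)
¬C: Gödel ¬ of 0.1 = 0 (operand ≠ 0)
¬C: Gödel ¬ of 0.1 = 0 (operand ≠ 0)
(¬C ∨ ¬C) = max(0, 0) = 0
(C ∨ (¬C ∨ ¬C)) = max(0.1, 0) = 0.1
(¬C ⊃ (C ∨ (¬C ∨ ¬C))): 0 ≤ 0.1, so result = 1
(B ∨ (¬C ⊃ (C ∨ (¬C ∨ ¬C)))) = max(0.6, 1) = 1
¬B: Gödel ¬ of 0.6 = 0 (operand ≠ 0)
¬A: Gödel ¬ of 0.9 = 0 (operand ≠ 0)
(¬A ⊃ A): 0 ≤ 0.9, so result = 1
(¬B ⊃ (¬A ⊃ A)): 0 ≤ 1, so result = 1
((B ∨ (¬C ⊃ (C ∨ (¬C ∨ ¬C)))) ∧ (¬B ⊃ (¬A ⊃ A))) = min(1, 1) = 1
¬A: Gödel ¬ of 0.9 = 0 (operand ≠ 0)
(¬A ∨ A) = max(0, 0.9) = 0.9
((¬A ∨ A) ∨ B) = max(0.9, 0.6) = 0.9
(((B ∨ (¬C ⊃ (C ∨ (¬C ∨ ¬C)))) ∧ (¬B ⊃ (¬A ⊃ A))) ⊃ ((¬A ∨ A) ∨ B)): 1 > 0.9, so result = 0.9

0.90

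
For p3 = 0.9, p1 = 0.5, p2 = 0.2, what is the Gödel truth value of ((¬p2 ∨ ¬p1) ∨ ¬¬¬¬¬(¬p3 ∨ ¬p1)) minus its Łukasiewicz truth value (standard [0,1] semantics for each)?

Gödel evaluation:
  ¬p2: Gödel ¬ of 0.2 = 0 (operand ≠ 0)
  ¬p1: Gödel ¬ of 0.5 = 0 (operand ≠ 0)
  (¬p2 ∨ ¬p1) = max(0, 0) = 0
  ¬p3: Gödel ¬ of 0.9 = 0 (operand ≠ 0)
  ¬p1: Gödel ¬ of 0.5 = 0 (operand ≠ 0)
  (¬p3 ∨ ¬p1) = max(0, 0) = 0
  ¬(¬p3 ∨ ¬p1): Gödel ¬ of 0 = 1 (operand is 0)
  ¬¬(¬p3 ∨ ¬p1): Gödel ¬ of 1 = 0 (operand ≠ 0)
  ¬¬¬(¬p3 ∨ ¬p1): Gödel ¬ of 0 = 1 (operand is 0)
  ¬¬¬¬(¬p3 ∨ ¬p1): Gödel ¬ of 1 = 0 (operand ≠ 0)
  ¬¬¬¬¬(¬p3 ∨ ¬p1): Gödel ¬ of 0 = 1 (operand is 0)
  ((¬p2 ∨ ¬p1) ∨ ¬¬¬¬¬(¬p3 ∨ ¬p1)) = max(0, 1) = 1
  Gödel value = 1
Łukasiewicz evaluation:
  ¬p2: Łukasiewicz ¬ gives 1 − 0.2 = 0.8
  ¬p1: Łukasiewicz ¬ gives 1 − 0.5 = 0.5
  (¬p2 ∨ ¬p1) = max(0.8, 0.5) = 0.8
  ¬p3: Łukasiewicz ¬ gives 1 − 0.9 = 0.1
  ¬p1: Łukasiewicz ¬ gives 1 − 0.5 = 0.5
  (¬p3 ∨ ¬p1) = max(0.1, 0.5) = 0.5
  ¬(¬p3 ∨ ¬p1): Łukasiewicz ¬ gives 1 − 0.5 = 0.5
  ¬¬(¬p3 ∨ ¬p1): Łukasiewicz ¬ gives 1 − 0.5 = 0.5
  ¬¬¬(¬p3 ∨ ¬p1): Łukasiewicz ¬ gives 1 − 0.5 = 0.5
  ¬¬¬¬(¬p3 ∨ ¬p1): Łukasiewicz ¬ gives 1 − 0.5 = 0.5
  ¬¬¬¬¬(¬p3 ∨ ¬p1): Łukasiewicz ¬ gives 1 − 0.5 = 0.5
  ((¬p2 ∨ ¬p1) ∨ ¬¬¬¬¬(¬p3 ∨ ¬p1)) = max(0.8, 0.5) = 0.8
  Łukasiewicz value = 0.8
Difference: 1 − 0.8 = 0.20

0.20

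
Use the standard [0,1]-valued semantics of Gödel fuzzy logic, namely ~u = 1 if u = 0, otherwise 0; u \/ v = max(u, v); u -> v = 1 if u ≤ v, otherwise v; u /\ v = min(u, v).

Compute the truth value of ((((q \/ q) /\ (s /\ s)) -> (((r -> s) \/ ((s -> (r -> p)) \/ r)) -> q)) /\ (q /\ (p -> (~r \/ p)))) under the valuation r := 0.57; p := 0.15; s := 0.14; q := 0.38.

0.38

(q \/ q) = max(0.38, 0.38) = 0.38
(s /\ s) = min(0.14, 0.14) = 0.14
((q \/ q) /\ (s /\ s)) = min(0.38, 0.14) = 0.14
(r -> s): 0.57 > 0.14, so result = 0.14
(r -> p): 0.57 > 0.15, so result = 0.15
(s -> (r -> p)): 0.14 ≤ 0.15, so result = 1
((s -> (r -> p)) \/ r) = max(1, 0.57) = 1
((r -> s) \/ ((s -> (r -> p)) \/ r)) = max(0.14, 1) = 1
(((r -> s) \/ ((s -> (r -> p)) \/ r)) -> q): 1 > 0.38, so result = 0.38
(((q \/ q) /\ (s /\ s)) -> (((r -> s) \/ ((s -> (r -> p)) \/ r)) -> q)): 0.14 ≤ 0.38, so result = 1
~r: Gödel ¬ of 0.57 = 0 (operand ≠ 0)
(~r \/ p) = max(0, 0.15) = 0.15
(p -> (~r \/ p)): 0.15 ≤ 0.15, so result = 1
(q /\ (p -> (~r \/ p))) = min(0.38, 1) = 0.38
((((q \/ q) /\ (s /\ s)) -> (((r -> s) \/ ((s -> (r -> p)) \/ r)) -> q)) /\ (q /\ (p -> (~r \/ p)))) = min(1, 0.38) = 0.38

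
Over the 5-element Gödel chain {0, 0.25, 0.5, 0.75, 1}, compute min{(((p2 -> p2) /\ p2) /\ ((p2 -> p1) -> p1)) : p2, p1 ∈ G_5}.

The minimum is attained at p2 = 0, p1 = 0:
  (p2 -> p2): 0 ≤ 0, so result = 1
  ((p2 -> p2) /\ p2) = min(1, 0) = 0
  (p2 -> p1): 0 ≤ 0, so result = 1
  ((p2 -> p1) -> p1): 1 > 0, so result = 0
  (((p2 -> p2) /\ p2) /\ ((p2 -> p1) -> p1)) = min(0, 0) = 0
Checking all 25 assignments confirms none give a value below 0.00.

0.00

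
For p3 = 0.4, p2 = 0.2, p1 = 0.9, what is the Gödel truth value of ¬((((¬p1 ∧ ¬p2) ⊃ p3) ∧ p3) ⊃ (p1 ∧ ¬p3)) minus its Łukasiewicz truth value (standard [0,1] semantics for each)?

1.00

Gödel evaluation:
  ¬p1: Gödel ¬ of 0.9 = 0 (operand ≠ 0)
  ¬p2: Gödel ¬ of 0.2 = 0 (operand ≠ 0)
  (¬p1 ∧ ¬p2) = min(0, 0) = 0
  ((¬p1 ∧ ¬p2) ⊃ p3): 0 ≤ 0.4, so result = 1
  (((¬p1 ∧ ¬p2) ⊃ p3) ∧ p3) = min(1, 0.4) = 0.4
  ¬p3: Gödel ¬ of 0.4 = 0 (operand ≠ 0)
  (p1 ∧ ¬p3) = min(0.9, 0) = 0
  ((((¬p1 ∧ ¬p2) ⊃ p3) ∧ p3) ⊃ (p1 ∧ ¬p3)): 0.4 > 0, so result = 0
  ¬((((¬p1 ∧ ¬p2) ⊃ p3) ∧ p3) ⊃ (p1 ∧ ¬p3)): Gödel ¬ of 0 = 1 (operand is 0)
  Gödel value = 1
Łukasiewicz evaluation:
  ¬p1: Łukasiewicz ¬ gives 1 − 0.9 = 0.1
  ¬p2: Łukasiewicz ¬ gives 1 − 0.2 = 0.8
  (¬p1 ∧ ¬p2) = min(0.1, 0.8) = 0.1
  ((¬p1 ∧ ¬p2) ⊃ p3): min(1, 1 − 0.1 + 0.4) = 1
  (((¬p1 ∧ ¬p2) ⊃ p3) ∧ p3) = min(1, 0.4) = 0.4
  ¬p3: Łukasiewicz ¬ gives 1 − 0.4 = 0.6
  (p1 ∧ ¬p3) = min(0.9, 0.6) = 0.6
  ((((¬p1 ∧ ¬p2) ⊃ p3) ∧ p3) ⊃ (p1 ∧ ¬p3)): min(1, 1 − 0.4 + 0.6) = 1
  ¬((((¬p1 ∧ ¬p2) ⊃ p3) ∧ p3) ⊃ (p1 ∧ ¬p3)): Łukasiewicz ¬ gives 1 − 1 = 0
  Łukasiewicz value = 0
Difference: 1 − 0 = 1.00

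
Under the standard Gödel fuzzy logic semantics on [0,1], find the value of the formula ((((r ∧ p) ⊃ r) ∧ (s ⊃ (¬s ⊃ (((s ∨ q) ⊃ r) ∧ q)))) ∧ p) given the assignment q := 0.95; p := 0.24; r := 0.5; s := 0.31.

0.24

(r ∧ p) = min(0.5, 0.24) = 0.24
((r ∧ p) ⊃ r): 0.24 ≤ 0.5, so result = 1
¬s: Gödel ¬ of 0.31 = 0 (operand ≠ 0)
(s ∨ q) = max(0.31, 0.95) = 0.95
((s ∨ q) ⊃ r): 0.95 > 0.5, so result = 0.5
(((s ∨ q) ⊃ r) ∧ q) = min(0.5, 0.95) = 0.5
(¬s ⊃ (((s ∨ q) ⊃ r) ∧ q)): 0 ≤ 0.5, so result = 1
(s ⊃ (¬s ⊃ (((s ∨ q) ⊃ r) ∧ q))): 0.31 ≤ 1, so result = 1
(((r ∧ p) ⊃ r) ∧ (s ⊃ (¬s ⊃ (((s ∨ q) ⊃ r) ∧ q)))) = min(1, 1) = 1
((((r ∧ p) ⊃ r) ∧ (s ⊃ (¬s ⊃ (((s ∨ q) ⊃ r) ∧ q)))) ∧ p) = min(1, 0.24) = 0.24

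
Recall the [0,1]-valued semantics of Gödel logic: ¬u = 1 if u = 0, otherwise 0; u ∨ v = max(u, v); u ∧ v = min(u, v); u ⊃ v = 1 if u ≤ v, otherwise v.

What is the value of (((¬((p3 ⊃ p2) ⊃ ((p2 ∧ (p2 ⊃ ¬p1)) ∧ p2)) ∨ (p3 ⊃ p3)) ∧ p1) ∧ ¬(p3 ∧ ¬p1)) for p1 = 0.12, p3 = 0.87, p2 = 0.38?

(p3 ⊃ p2): 0.87 > 0.38, so result = 0.38
¬p1: Gödel ¬ of 0.12 = 0 (operand ≠ 0)
(p2 ⊃ ¬p1): 0.38 > 0, so result = 0
(p2 ∧ (p2 ⊃ ¬p1)) = min(0.38, 0) = 0
((p2 ∧ (p2 ⊃ ¬p1)) ∧ p2) = min(0, 0.38) = 0
((p3 ⊃ p2) ⊃ ((p2 ∧ (p2 ⊃ ¬p1)) ∧ p2)): 0.38 > 0, so result = 0
¬((p3 ⊃ p2) ⊃ ((p2 ∧ (p2 ⊃ ¬p1)) ∧ p2)): Gödel ¬ of 0 = 1 (operand is 0)
(p3 ⊃ p3): 0.87 ≤ 0.87, so result = 1
(¬((p3 ⊃ p2) ⊃ ((p2 ∧ (p2 ⊃ ¬p1)) ∧ p2)) ∨ (p3 ⊃ p3)) = max(1, 1) = 1
((¬((p3 ⊃ p2) ⊃ ((p2 ∧ (p2 ⊃ ¬p1)) ∧ p2)) ∨ (p3 ⊃ p3)) ∧ p1) = min(1, 0.12) = 0.12
¬p1: Gödel ¬ of 0.12 = 0 (operand ≠ 0)
(p3 ∧ ¬p1) = min(0.87, 0) = 0
¬(p3 ∧ ¬p1): Gödel ¬ of 0 = 1 (operand is 0)
(((¬((p3 ⊃ p2) ⊃ ((p2 ∧ (p2 ⊃ ¬p1)) ∧ p2)) ∨ (p3 ⊃ p3)) ∧ p1) ∧ ¬(p3 ∧ ¬p1)) = min(0.12, 1) = 0.12

0.12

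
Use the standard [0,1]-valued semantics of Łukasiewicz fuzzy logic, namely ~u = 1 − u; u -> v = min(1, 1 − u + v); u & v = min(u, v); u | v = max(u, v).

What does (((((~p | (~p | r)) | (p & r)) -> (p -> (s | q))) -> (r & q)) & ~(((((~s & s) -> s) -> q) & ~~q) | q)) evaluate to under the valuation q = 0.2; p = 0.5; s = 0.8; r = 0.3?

0.20

~p: Łukasiewicz ¬ gives 1 − 0.5 = 0.5
~p: Łukasiewicz ¬ gives 1 − 0.5 = 0.5
(~p | r) = max(0.5, 0.3) = 0.5
(~p | (~p | r)) = max(0.5, 0.5) = 0.5
(p & r) = min(0.5, 0.3) = 0.3
((~p | (~p | r)) | (p & r)) = max(0.5, 0.3) = 0.5
(s | q) = max(0.8, 0.2) = 0.8
(p -> (s | q)): min(1, 1 − 0.5 + 0.8) = 1
(((~p | (~p | r)) | (p & r)) -> (p -> (s | q))): min(1, 1 − 0.5 + 1) = 1
(r & q) = min(0.3, 0.2) = 0.2
((((~p | (~p | r)) | (p & r)) -> (p -> (s | q))) -> (r & q)): min(1, 1 − 1 + 0.2) = 0.2
~s: Łukasiewicz ¬ gives 1 − 0.8 = 0.2
(~s & s) = min(0.2, 0.8) = 0.2
((~s & s) -> s): min(1, 1 − 0.2 + 0.8) = 1
(((~s & s) -> s) -> q): min(1, 1 − 1 + 0.2) = 0.2
~q: Łukasiewicz ¬ gives 1 − 0.2 = 0.8
~~q: Łukasiewicz ¬ gives 1 − 0.8 = 0.2
((((~s & s) -> s) -> q) & ~~q) = min(0.2, 0.2) = 0.2
(((((~s & s) -> s) -> q) & ~~q) | q) = max(0.2, 0.2) = 0.2
~(((((~s & s) -> s) -> q) & ~~q) | q): Łukasiewicz ¬ gives 1 − 0.2 = 0.8
(((((~p | (~p | r)) | (p & r)) -> (p -> (s | q))) -> (r & q)) & ~(((((~s & s) -> s) -> q) & ~~q) | q)) = min(0.2, 0.8) = 0.2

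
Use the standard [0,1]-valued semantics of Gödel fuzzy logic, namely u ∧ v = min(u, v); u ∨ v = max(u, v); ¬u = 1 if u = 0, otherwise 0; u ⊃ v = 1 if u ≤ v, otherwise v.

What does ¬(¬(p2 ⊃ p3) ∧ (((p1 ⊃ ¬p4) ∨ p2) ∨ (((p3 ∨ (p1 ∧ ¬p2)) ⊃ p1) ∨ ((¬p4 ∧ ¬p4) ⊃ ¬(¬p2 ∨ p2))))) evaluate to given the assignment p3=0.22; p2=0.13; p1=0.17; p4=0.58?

(p2 ⊃ p3): 0.13 ≤ 0.22, so result = 1
¬(p2 ⊃ p3): Gödel ¬ of 1 = 0 (operand ≠ 0)
¬p4: Gödel ¬ of 0.58 = 0 (operand ≠ 0)
(p1 ⊃ ¬p4): 0.17 > 0, so result = 0
((p1 ⊃ ¬p4) ∨ p2) = max(0, 0.13) = 0.13
¬p2: Gödel ¬ of 0.13 = 0 (operand ≠ 0)
(p1 ∧ ¬p2) = min(0.17, 0) = 0
(p3 ∨ (p1 ∧ ¬p2)) = max(0.22, 0) = 0.22
((p3 ∨ (p1 ∧ ¬p2)) ⊃ p1): 0.22 > 0.17, so result = 0.17
¬p4: Gödel ¬ of 0.58 = 0 (operand ≠ 0)
¬p4: Gödel ¬ of 0.58 = 0 (operand ≠ 0)
(¬p4 ∧ ¬p4) = min(0, 0) = 0
¬p2: Gödel ¬ of 0.13 = 0 (operand ≠ 0)
(¬p2 ∨ p2) = max(0, 0.13) = 0.13
¬(¬p2 ∨ p2): Gödel ¬ of 0.13 = 0 (operand ≠ 0)
((¬p4 ∧ ¬p4) ⊃ ¬(¬p2 ∨ p2)): 0 ≤ 0, so result = 1
(((p3 ∨ (p1 ∧ ¬p2)) ⊃ p1) ∨ ((¬p4 ∧ ¬p4) ⊃ ¬(¬p2 ∨ p2))) = max(0.17, 1) = 1
(((p1 ⊃ ¬p4) ∨ p2) ∨ (((p3 ∨ (p1 ∧ ¬p2)) ⊃ p1) ∨ ((¬p4 ∧ ¬p4) ⊃ ¬(¬p2 ∨ p2)))) = max(0.13, 1) = 1
(¬(p2 ⊃ p3) ∧ (((p1 ⊃ ¬p4) ∨ p2) ∨ (((p3 ∨ (p1 ∧ ¬p2)) ⊃ p1) ∨ ((¬p4 ∧ ¬p4) ⊃ ¬(¬p2 ∨ p2))))) = min(0, 1) = 0
¬(¬(p2 ⊃ p3) ∧ (((p1 ⊃ ¬p4) ∨ p2) ∨ (((p3 ∨ (p1 ∧ ¬p2)) ⊃ p1) ∨ ((¬p4 ∧ ¬p4) ⊃ ¬(¬p2 ∨ p2))))): Gödel ¬ of 0 = 1 (operand is 0)

1.00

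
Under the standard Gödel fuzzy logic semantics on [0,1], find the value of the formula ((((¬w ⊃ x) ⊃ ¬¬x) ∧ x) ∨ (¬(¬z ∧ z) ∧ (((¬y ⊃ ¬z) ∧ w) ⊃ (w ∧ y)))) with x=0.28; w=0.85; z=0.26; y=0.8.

¬w: Gödel ¬ of 0.85 = 0 (operand ≠ 0)
(¬w ⊃ x): 0 ≤ 0.28, so result = 1
¬x: Gödel ¬ of 0.28 = 0 (operand ≠ 0)
¬¬x: Gödel ¬ of 0 = 1 (operand is 0)
((¬w ⊃ x) ⊃ ¬¬x): 1 ≤ 1, so result = 1
(((¬w ⊃ x) ⊃ ¬¬x) ∧ x) = min(1, 0.28) = 0.28
¬z: Gödel ¬ of 0.26 = 0 (operand ≠ 0)
(¬z ∧ z) = min(0, 0.26) = 0
¬(¬z ∧ z): Gödel ¬ of 0 = 1 (operand is 0)
¬y: Gödel ¬ of 0.8 = 0 (operand ≠ 0)
¬z: Gödel ¬ of 0.26 = 0 (operand ≠ 0)
(¬y ⊃ ¬z): 0 ≤ 0, so result = 1
((¬y ⊃ ¬z) ∧ w) = min(1, 0.85) = 0.85
(w ∧ y) = min(0.85, 0.8) = 0.8
(((¬y ⊃ ¬z) ∧ w) ⊃ (w ∧ y)): 0.85 > 0.8, so result = 0.8
(¬(¬z ∧ z) ∧ (((¬y ⊃ ¬z) ∧ w) ⊃ (w ∧ y))) = min(1, 0.8) = 0.8
((((¬w ⊃ x) ⊃ ¬¬x) ∧ x) ∨ (¬(¬z ∧ z) ∧ (((¬y ⊃ ¬z) ∧ w) ⊃ (w ∧ y)))) = max(0.28, 0.8) = 0.8

0.80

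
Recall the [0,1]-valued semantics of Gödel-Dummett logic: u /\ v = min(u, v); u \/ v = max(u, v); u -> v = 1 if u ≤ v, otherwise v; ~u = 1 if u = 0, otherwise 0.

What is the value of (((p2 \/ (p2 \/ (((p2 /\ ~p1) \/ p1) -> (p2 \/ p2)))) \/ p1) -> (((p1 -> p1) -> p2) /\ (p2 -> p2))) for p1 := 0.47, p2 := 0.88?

~p1: Gödel ¬ of 0.47 = 0 (operand ≠ 0)
(p2 /\ ~p1) = min(0.88, 0) = 0
((p2 /\ ~p1) \/ p1) = max(0, 0.47) = 0.47
(p2 \/ p2) = max(0.88, 0.88) = 0.88
(((p2 /\ ~p1) \/ p1) -> (p2 \/ p2)): 0.47 ≤ 0.88, so result = 1
(p2 \/ (((p2 /\ ~p1) \/ p1) -> (p2 \/ p2))) = max(0.88, 1) = 1
(p2 \/ (p2 \/ (((p2 /\ ~p1) \/ p1) -> (p2 \/ p2)))) = max(0.88, 1) = 1
((p2 \/ (p2 \/ (((p2 /\ ~p1) \/ p1) -> (p2 \/ p2)))) \/ p1) = max(1, 0.47) = 1
(p1 -> p1): 0.47 ≤ 0.47, so result = 1
((p1 -> p1) -> p2): 1 > 0.88, so result = 0.88
(p2 -> p2): 0.88 ≤ 0.88, so result = 1
(((p1 -> p1) -> p2) /\ (p2 -> p2)) = min(0.88, 1) = 0.88
(((p2 \/ (p2 \/ (((p2 /\ ~p1) \/ p1) -> (p2 \/ p2)))) \/ p1) -> (((p1 -> p1) -> p2) /\ (p2 -> p2))): 1 > 0.88, so result = 0.88

0.88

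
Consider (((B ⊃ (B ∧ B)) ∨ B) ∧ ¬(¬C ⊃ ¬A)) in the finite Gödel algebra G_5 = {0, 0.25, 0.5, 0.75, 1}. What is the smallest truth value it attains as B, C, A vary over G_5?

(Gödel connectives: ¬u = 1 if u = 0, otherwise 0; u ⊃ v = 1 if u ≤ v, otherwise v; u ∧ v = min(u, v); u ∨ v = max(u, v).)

0.00

The minimum is attained at B = 0, C = 0, A = 0:
  (B ∧ B) = min(0, 0) = 0
  (B ⊃ (B ∧ B)): 0 ≤ 0, so result = 1
  ((B ⊃ (B ∧ B)) ∨ B) = max(1, 0) = 1
  ¬C: Gödel ¬ of 0 = 1 (operand is 0)
  ¬A: Gödel ¬ of 0 = 1 (operand is 0)
  (¬C ⊃ ¬A): 1 ≤ 1, so result = 1
  ¬(¬C ⊃ ¬A): Gödel ¬ of 1 = 0 (operand ≠ 0)
  (((B ⊃ (B ∧ B)) ∨ B) ∧ ¬(¬C ⊃ ¬A)) = min(1, 0) = 0
Checking all 125 assignments confirms none give a value below 0.00.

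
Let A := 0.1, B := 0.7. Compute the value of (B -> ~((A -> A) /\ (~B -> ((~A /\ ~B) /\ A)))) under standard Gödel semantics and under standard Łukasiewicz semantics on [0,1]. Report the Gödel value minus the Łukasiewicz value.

-0.50

Gödel evaluation:
  (A -> A): 0.1 ≤ 0.1, so result = 1
  ~B: Gödel ¬ of 0.7 = 0 (operand ≠ 0)
  ~A: Gödel ¬ of 0.1 = 0 (operand ≠ 0)
  ~B: Gödel ¬ of 0.7 = 0 (operand ≠ 0)
  (~A /\ ~B) = min(0, 0) = 0
  ((~A /\ ~B) /\ A) = min(0, 0.1) = 0
  (~B -> ((~A /\ ~B) /\ A)): 0 ≤ 0, so result = 1
  ((A -> A) /\ (~B -> ((~A /\ ~B) /\ A))) = min(1, 1) = 1
  ~((A -> A) /\ (~B -> ((~A /\ ~B) /\ A))): Gödel ¬ of 1 = 0 (operand ≠ 0)
  (B -> ~((A -> A) /\ (~B -> ((~A /\ ~B) /\ A)))): 0.7 > 0, so result = 0
  Gödel value = 0
Łukasiewicz evaluation:
  (A -> A): min(1, 1 − 0.1 + 0.1) = 1
  ~B: Łukasiewicz ¬ gives 1 − 0.7 = 0.3
  ~A: Łukasiewicz ¬ gives 1 − 0.1 = 0.9
  ~B: Łukasiewicz ¬ gives 1 − 0.7 = 0.3
  (~A /\ ~B) = min(0.9, 0.3) = 0.3
  ((~A /\ ~B) /\ A) = min(0.3, 0.1) = 0.1
  (~B -> ((~A /\ ~B) /\ A)): min(1, 1 − 0.3 + 0.1) = 0.8
  ((A -> A) /\ (~B -> ((~A /\ ~B) /\ A))) = min(1, 0.8) = 0.8
  ~((A -> A) /\ (~B -> ((~A /\ ~B) /\ A))): Łukasiewicz ¬ gives 1 − 0.8 = 0.2
  (B -> ~((A -> A) /\ (~B -> ((~A /\ ~B) /\ A)))): min(1, 1 − 0.7 + 0.2) = 0.5
  Łukasiewicz value = 0.5
Difference: 0 − 0.5 = -0.50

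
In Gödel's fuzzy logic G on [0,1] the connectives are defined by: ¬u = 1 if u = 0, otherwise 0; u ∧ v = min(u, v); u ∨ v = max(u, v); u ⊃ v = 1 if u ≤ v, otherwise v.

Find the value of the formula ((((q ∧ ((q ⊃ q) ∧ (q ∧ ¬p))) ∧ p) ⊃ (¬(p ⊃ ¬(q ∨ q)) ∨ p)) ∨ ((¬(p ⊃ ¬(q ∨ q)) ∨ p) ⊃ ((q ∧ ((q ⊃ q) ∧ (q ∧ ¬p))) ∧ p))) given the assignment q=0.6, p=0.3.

1.00

(q ⊃ q): 0.6 ≤ 0.6, so result = 1
¬p: Gödel ¬ of 0.3 = 0 (operand ≠ 0)
(q ∧ ¬p) = min(0.6, 0) = 0
((q ⊃ q) ∧ (q ∧ ¬p)) = min(1, 0) = 0
(q ∧ ((q ⊃ q) ∧ (q ∧ ¬p))) = min(0.6, 0) = 0
((q ∧ ((q ⊃ q) ∧ (q ∧ ¬p))) ∧ p) = min(0, 0.3) = 0
(q ∨ q) = max(0.6, 0.6) = 0.6
¬(q ∨ q): Gödel ¬ of 0.6 = 0 (operand ≠ 0)
(p ⊃ ¬(q ∨ q)): 0.3 > 0, so result = 0
¬(p ⊃ ¬(q ∨ q)): Gödel ¬ of 0 = 1 (operand is 0)
(¬(p ⊃ ¬(q ∨ q)) ∨ p) = max(1, 0.3) = 1
(((q ∧ ((q ⊃ q) ∧ (q ∧ ¬p))) ∧ p) ⊃ (¬(p ⊃ ¬(q ∨ q)) ∨ p)): 0 ≤ 1, so result = 1
(q ∨ q) = max(0.6, 0.6) = 0.6
¬(q ∨ q): Gödel ¬ of 0.6 = 0 (operand ≠ 0)
(p ⊃ ¬(q ∨ q)): 0.3 > 0, so result = 0
¬(p ⊃ ¬(q ∨ q)): Gödel ¬ of 0 = 1 (operand is 0)
(¬(p ⊃ ¬(q ∨ q)) ∨ p) = max(1, 0.3) = 1
(q ⊃ q): 0.6 ≤ 0.6, so result = 1
¬p: Gödel ¬ of 0.3 = 0 (operand ≠ 0)
(q ∧ ¬p) = min(0.6, 0) = 0
((q ⊃ q) ∧ (q ∧ ¬p)) = min(1, 0) = 0
(q ∧ ((q ⊃ q) ∧ (q ∧ ¬p))) = min(0.6, 0) = 0
((q ∧ ((q ⊃ q) ∧ (q ∧ ¬p))) ∧ p) = min(0, 0.3) = 0
((¬(p ⊃ ¬(q ∨ q)) ∨ p) ⊃ ((q ∧ ((q ⊃ q) ∧ (q ∧ ¬p))) ∧ p)): 1 > 0, so result = 0
((((q ∧ ((q ⊃ q) ∧ (q ∧ ¬p))) ∧ p) ⊃ (¬(p ⊃ ¬(q ∨ q)) ∨ p)) ∨ ((¬(p ⊃ ¬(q ∨ q)) ∨ p) ⊃ ((q ∧ ((q ⊃ q) ∧ (q ∧ ¬p))) ∧ p))) = max(1, 0) = 1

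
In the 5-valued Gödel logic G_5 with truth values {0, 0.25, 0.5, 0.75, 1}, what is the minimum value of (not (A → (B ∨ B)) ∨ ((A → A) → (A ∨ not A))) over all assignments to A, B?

The minimum is attained at A = 0.25, B = 0.25:
  (B ∨ B) = max(0.25, 0.25) = 0.25
  (A → (B ∨ B)): 0.25 ≤ 0.25, so result = 1
  not (A → (B ∨ B)): Gödel ¬ of 1 = 0 (operand ≠ 0)
  (A → A): 0.25 ≤ 0.25, so result = 1
  not A: Gödel ¬ of 0.25 = 0 (operand ≠ 0)
  (A ∨ not A) = max(0.25, 0) = 0.25
  ((A → A) → (A ∨ not A)): 1 > 0.25, so result = 0.25
  (not (A → (B ∨ B)) ∨ ((A → A) → (A ∨ not A))) = max(0, 0.25) = 0.25
Checking all 25 assignments confirms none give a value below 0.25.

0.25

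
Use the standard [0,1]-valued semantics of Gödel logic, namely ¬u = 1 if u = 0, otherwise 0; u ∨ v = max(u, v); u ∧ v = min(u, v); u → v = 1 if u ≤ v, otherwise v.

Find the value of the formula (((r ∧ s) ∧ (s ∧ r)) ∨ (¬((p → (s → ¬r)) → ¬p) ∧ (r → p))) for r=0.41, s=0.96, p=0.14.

0.41

(r ∧ s) = min(0.41, 0.96) = 0.41
(s ∧ r) = min(0.96, 0.41) = 0.41
((r ∧ s) ∧ (s ∧ r)) = min(0.41, 0.41) = 0.41
¬r: Gödel ¬ of 0.41 = 0 (operand ≠ 0)
(s → ¬r): 0.96 > 0, so result = 0
(p → (s → ¬r)): 0.14 > 0, so result = 0
¬p: Gödel ¬ of 0.14 = 0 (operand ≠ 0)
((p → (s → ¬r)) → ¬p): 0 ≤ 0, so result = 1
¬((p → (s → ¬r)) → ¬p): Gödel ¬ of 1 = 0 (operand ≠ 0)
(r → p): 0.41 > 0.14, so result = 0.14
(¬((p → (s → ¬r)) → ¬p) ∧ (r → p)) = min(0, 0.14) = 0
(((r ∧ s) ∧ (s ∧ r)) ∨ (¬((p → (s → ¬r)) → ¬p) ∧ (r → p))) = max(0.41, 0) = 0.41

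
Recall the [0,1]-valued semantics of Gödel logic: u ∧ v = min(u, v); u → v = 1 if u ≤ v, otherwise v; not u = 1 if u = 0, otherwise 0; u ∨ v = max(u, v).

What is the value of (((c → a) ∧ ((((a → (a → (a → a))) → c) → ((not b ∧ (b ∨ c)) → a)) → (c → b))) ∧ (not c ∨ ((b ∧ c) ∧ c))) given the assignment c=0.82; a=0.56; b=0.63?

(c → a): 0.82 > 0.56, so result = 0.56
(a → a): 0.56 ≤ 0.56, so result = 1
(a → (a → a)): 0.56 ≤ 1, so result = 1
(a → (a → (a → a))): 0.56 ≤ 1, so result = 1
((a → (a → (a → a))) → c): 1 > 0.82, so result = 0.82
not b: Gödel ¬ of 0.63 = 0 (operand ≠ 0)
(b ∨ c) = max(0.63, 0.82) = 0.82
(not b ∧ (b ∨ c)) = min(0, 0.82) = 0
((not b ∧ (b ∨ c)) → a): 0 ≤ 0.56, so result = 1
(((a → (a → (a → a))) → c) → ((not b ∧ (b ∨ c)) → a)): 0.82 ≤ 1, so result = 1
(c → b): 0.82 > 0.63, so result = 0.63
((((a → (a → (a → a))) → c) → ((not b ∧ (b ∨ c)) → a)) → (c → b)): 1 > 0.63, so result = 0.63
((c → a) ∧ ((((a → (a → (a → a))) → c) → ((not b ∧ (b ∨ c)) → a)) → (c → b))) = min(0.56, 0.63) = 0.56
not c: Gödel ¬ of 0.82 = 0 (operand ≠ 0)
(b ∧ c) = min(0.63, 0.82) = 0.63
((b ∧ c) ∧ c) = min(0.63, 0.82) = 0.63
(not c ∨ ((b ∧ c) ∧ c)) = max(0, 0.63) = 0.63
(((c → a) ∧ ((((a → (a → (a → a))) → c) → ((not b ∧ (b ∨ c)) → a)) → (c → b))) ∧ (not c ∨ ((b ∧ c) ∧ c))) = min(0.56, 0.63) = 0.56

0.56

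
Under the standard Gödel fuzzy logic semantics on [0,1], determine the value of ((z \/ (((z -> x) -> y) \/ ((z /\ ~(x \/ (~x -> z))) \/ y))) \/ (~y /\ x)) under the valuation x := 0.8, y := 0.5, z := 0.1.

(z -> x): 0.1 ≤ 0.8, so result = 1
((z -> x) -> y): 1 > 0.5, so result = 0.5
~x: Gödel ¬ of 0.8 = 0 (operand ≠ 0)
(~x -> z): 0 ≤ 0.1, so result = 1
(x \/ (~x -> z)) = max(0.8, 1) = 1
~(x \/ (~x -> z)): Gödel ¬ of 1 = 0 (operand ≠ 0)
(z /\ ~(x \/ (~x -> z))) = min(0.1, 0) = 0
((z /\ ~(x \/ (~x -> z))) \/ y) = max(0, 0.5) = 0.5
(((z -> x) -> y) \/ ((z /\ ~(x \/ (~x -> z))) \/ y)) = max(0.5, 0.5) = 0.5
(z \/ (((z -> x) -> y) \/ ((z /\ ~(x \/ (~x -> z))) \/ y))) = max(0.1, 0.5) = 0.5
~y: Gödel ¬ of 0.5 = 0 (operand ≠ 0)
(~y /\ x) = min(0, 0.8) = 0
((z \/ (((z -> x) -> y) \/ ((z /\ ~(x \/ (~x -> z))) \/ y))) \/ (~y /\ x)) = max(0.5, 0) = 0.5

0.50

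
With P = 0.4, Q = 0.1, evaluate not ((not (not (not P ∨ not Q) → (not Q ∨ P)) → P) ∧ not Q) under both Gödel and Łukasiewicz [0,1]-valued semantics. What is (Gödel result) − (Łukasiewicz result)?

0.90

Gödel evaluation:
  not P: Gödel ¬ of 0.4 = 0 (operand ≠ 0)
  not Q: Gödel ¬ of 0.1 = 0 (operand ≠ 0)
  (not P ∨ not Q) = max(0, 0) = 0
  not (not P ∨ not Q): Gödel ¬ of 0 = 1 (operand is 0)
  not Q: Gödel ¬ of 0.1 = 0 (operand ≠ 0)
  (not Q ∨ P) = max(0, 0.4) = 0.4
  (not (not P ∨ not Q) → (not Q ∨ P)): 1 > 0.4, so result = 0.4
  not (not (not P ∨ not Q) → (not Q ∨ P)): Gödel ¬ of 0.4 = 0 (operand ≠ 0)
  (not (not (not P ∨ not Q) → (not Q ∨ P)) → P): 0 ≤ 0.4, so result = 1
  not Q: Gödel ¬ of 0.1 = 0 (operand ≠ 0)
  ((not (not (not P ∨ not Q) → (not Q ∨ P)) → P) ∧ not Q) = min(1, 0) = 0
  not ((not (not (not P ∨ not Q) → (not Q ∨ P)) → P) ∧ not Q): Gödel ¬ of 0 = 1 (operand is 0)
  Gödel value = 1
Łukasiewicz evaluation:
  not P: Łukasiewicz ¬ gives 1 − 0.4 = 0.6
  not Q: Łukasiewicz ¬ gives 1 − 0.1 = 0.9
  (not P ∨ not Q) = max(0.6, 0.9) = 0.9
  not (not P ∨ not Q): Łukasiewicz ¬ gives 1 − 0.9 = 0.1
  not Q: Łukasiewicz ¬ gives 1 − 0.1 = 0.9
  (not Q ∨ P) = max(0.9, 0.4) = 0.9
  (not (not P ∨ not Q) → (not Q ∨ P)): min(1, 1 − 0.1 + 0.9) = 1
  not (not (not P ∨ not Q) → (not Q ∨ P)): Łukasiewicz ¬ gives 1 − 1 = 0
  (not (not (not P ∨ not Q) → (not Q ∨ P)) → P): min(1, 1 − 0 + 0.4) = 1
  not Q: Łukasiewicz ¬ gives 1 − 0.1 = 0.9
  ((not (not (not P ∨ not Q) → (not Q ∨ P)) → P) ∧ not Q) = min(1, 0.9) = 0.9
  not ((not (not (not P ∨ not Q) → (not Q ∨ P)) → P) ∧ not Q): Łukasiewicz ¬ gives 1 − 0.9 = 0.1
  Łukasiewicz value = 0.1
Difference: 1 − 0.1 = 0.90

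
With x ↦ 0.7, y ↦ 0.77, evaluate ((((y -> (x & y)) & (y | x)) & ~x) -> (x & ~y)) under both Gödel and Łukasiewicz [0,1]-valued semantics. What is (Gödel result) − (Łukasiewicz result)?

Gödel evaluation:
  (x & y) = min(0.7, 0.77) = 0.7
  (y -> (x & y)): 0.77 > 0.7, so result = 0.7
  (y | x) = max(0.77, 0.7) = 0.77
  ((y -> (x & y)) & (y | x)) = min(0.7, 0.77) = 0.7
  ~x: Gödel ¬ of 0.7 = 0 (operand ≠ 0)
  (((y -> (x & y)) & (y | x)) & ~x) = min(0.7, 0) = 0
  ~y: Gödel ¬ of 0.77 = 0 (operand ≠ 0)
  (x & ~y) = min(0.7, 0) = 0
  ((((y -> (x & y)) & (y | x)) & ~x) -> (x & ~y)): 0 ≤ 0, so result = 1
  Gödel value = 1
Łukasiewicz evaluation:
  (x & y) = min(0.7, 0.77) = 0.7
  (y -> (x & y)): min(1, 1 − 0.77 + 0.7) = 0.93
  (y | x) = max(0.77, 0.7) = 0.77
  ((y -> (x & y)) & (y | x)) = min(0.93, 0.77) = 0.77
  ~x: Łukasiewicz ¬ gives 1 − 0.7 = 0.3
  (((y -> (x & y)) & (y | x)) & ~x) = min(0.77, 0.3) = 0.3
  ~y: Łukasiewicz ¬ gives 1 − 0.77 = 0.23
  (x & ~y) = min(0.7, 0.23) = 0.23
  ((((y -> (x & y)) & (y | x)) & ~x) -> (x & ~y)): min(1, 1 − 0.3 + 0.23) = 0.93
  Łukasiewicz value = 0.93
Difference: 1 − 0.93 = 0.07

0.07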